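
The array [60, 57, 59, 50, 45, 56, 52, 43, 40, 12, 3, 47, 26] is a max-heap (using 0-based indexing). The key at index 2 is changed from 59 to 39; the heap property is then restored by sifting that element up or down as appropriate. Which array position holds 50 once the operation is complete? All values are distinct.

set index 2 from 59 to 39 → [60, 57, 39, 50, 45, 56, 52, 43, 40, 12, 3, 47, 26]
39 vs larger child 56 at index 5, swap → [60, 57, 56, 50, 45, 39, 52, 43, 40, 12, 3, 47, 26]
39 vs larger child 47 at index 11, swap → [60, 57, 56, 50, 45, 47, 52, 43, 40, 12, 3, 39, 26]
resulting array: [60, 57, 56, 50, 45, 47, 52, 43, 40, 12, 3, 39, 26]

3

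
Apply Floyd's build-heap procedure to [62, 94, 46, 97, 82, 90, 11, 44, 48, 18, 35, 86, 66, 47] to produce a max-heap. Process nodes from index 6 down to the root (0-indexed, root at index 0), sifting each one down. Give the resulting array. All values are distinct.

sift down from index 6:
  11 vs only child 47 at index 13, swap → [62, 94, 46, 97, 82, 90, 47, 44, 48, 18, 35, 86, 66, 11]
sift down from index 5: already satisfies heap property
sift down from index 4: already satisfies heap property
sift down from index 3: already satisfies heap property
sift down from index 2:
  46 vs larger child 90 at index 5, swap → [62, 94, 90, 97, 82, 46, 47, 44, 48, 18, 35, 86, 66, 11]
  46 vs larger child 86 at index 11, swap → [62, 94, 90, 97, 82, 86, 47, 44, 48, 18, 35, 46, 66, 11]
sift down from index 1:
  94 vs larger child 97 at index 3, swap → [62, 97, 90, 94, 82, 86, 47, 44, 48, 18, 35, 46, 66, 11]
sift down from index 0:
  62 vs larger child 97 at index 1, swap → [97, 62, 90, 94, 82, 86, 47, 44, 48, 18, 35, 46, 66, 11]
  62 vs larger child 94 at index 3, swap → [97, 94, 90, 62, 82, 86, 47, 44, 48, 18, 35, 46, 66, 11]

[97, 94, 90, 62, 82, 86, 47, 44, 48, 18, 35, 46, 66, 11]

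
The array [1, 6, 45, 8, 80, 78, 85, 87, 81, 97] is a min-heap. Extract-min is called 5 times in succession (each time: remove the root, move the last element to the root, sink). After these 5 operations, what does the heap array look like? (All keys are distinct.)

[80, 81, 85, 87, 97]

extract-min #1 returns 1:
  remove root 1; move last element 97 to root → [97, 6, 45, 8, 80, 78, 85, 87, 81]
  97 vs smaller child 6 at index 1, swap → [6, 97, 45, 8, 80, 78, 85, 87, 81]
  97 vs smaller child 8 at index 3, swap → [6, 8, 45, 97, 80, 78, 85, 87, 81]
  97 vs smaller child 81 at index 8, swap → [6, 8, 45, 81, 80, 78, 85, 87, 97]
extract-min #2 returns 6:
  remove root 6; move last element 97 to root → [97, 8, 45, 81, 80, 78, 85, 87]
  97 vs smaller child 8 at index 1, swap → [8, 97, 45, 81, 80, 78, 85, 87]
  97 vs smaller child 80 at index 4, swap → [8, 80, 45, 81, 97, 78, 85, 87]
extract-min #3 returns 8:
  remove root 8; move last element 87 to root → [87, 80, 45, 81, 97, 78, 85]
  87 vs smaller child 45 at index 2, swap → [45, 80, 87, 81, 97, 78, 85]
  87 vs smaller child 78 at index 5, swap → [45, 80, 78, 81, 97, 87, 85]
extract-min #4 returns 45:
  remove root 45; move last element 85 to root → [85, 80, 78, 81, 97, 87]
  85 vs smaller child 78 at index 2, swap → [78, 80, 85, 81, 97, 87]
extract-min #5 returns 78:
  remove root 78; move last element 87 to root → [87, 80, 85, 81, 97]
  87 vs smaller child 80 at index 1, swap → [80, 87, 85, 81, 97]
  87 vs smaller child 81 at index 3, swap → [80, 81, 85, 87, 97]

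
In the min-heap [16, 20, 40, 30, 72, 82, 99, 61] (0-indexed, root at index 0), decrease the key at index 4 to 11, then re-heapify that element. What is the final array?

[11, 16, 40, 30, 20, 82, 99, 61]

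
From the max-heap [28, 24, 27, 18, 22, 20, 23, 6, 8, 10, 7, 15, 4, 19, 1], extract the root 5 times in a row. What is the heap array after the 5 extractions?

extract-max #1 returns 28:
  remove root 28; move last element 1 to root → [1, 24, 27, 18, 22, 20, 23, 6, 8, 10, 7, 15, 4, 19]
  1 vs larger child 27 at index 2, swap → [27, 24, 1, 18, 22, 20, 23, 6, 8, 10, 7, 15, 4, 19]
  1 vs larger child 23 at index 6, swap → [27, 24, 23, 18, 22, 20, 1, 6, 8, 10, 7, 15, 4, 19]
  1 vs only child 19 at index 13, swap → [27, 24, 23, 18, 22, 20, 19, 6, 8, 10, 7, 15, 4, 1]
extract-max #2 returns 27:
  remove root 27; move last element 1 to root → [1, 24, 23, 18, 22, 20, 19, 6, 8, 10, 7, 15, 4]
  1 vs larger child 24 at index 1, swap → [24, 1, 23, 18, 22, 20, 19, 6, 8, 10, 7, 15, 4]
  1 vs larger child 22 at index 4, swap → [24, 22, 23, 18, 1, 20, 19, 6, 8, 10, 7, 15, 4]
  1 vs larger child 10 at index 9, swap → [24, 22, 23, 18, 10, 20, 19, 6, 8, 1, 7, 15, 4]
extract-max #3 returns 24:
  remove root 24; move last element 4 to root → [4, 22, 23, 18, 10, 20, 19, 6, 8, 1, 7, 15]
  4 vs larger child 23 at index 2, swap → [23, 22, 4, 18, 10, 20, 19, 6, 8, 1, 7, 15]
  4 vs larger child 20 at index 5, swap → [23, 22, 20, 18, 10, 4, 19, 6, 8, 1, 7, 15]
  4 vs only child 15 at index 11, swap → [23, 22, 20, 18, 10, 15, 19, 6, 8, 1, 7, 4]
extract-max #4 returns 23:
  remove root 23; move last element 4 to root → [4, 22, 20, 18, 10, 15, 19, 6, 8, 1, 7]
  4 vs larger child 22 at index 1, swap → [22, 4, 20, 18, 10, 15, 19, 6, 8, 1, 7]
  4 vs larger child 18 at index 3, swap → [22, 18, 20, 4, 10, 15, 19, 6, 8, 1, 7]
  4 vs larger child 8 at index 8, swap → [22, 18, 20, 8, 10, 15, 19, 6, 4, 1, 7]
extract-max #5 returns 22:
  remove root 22; move last element 7 to root → [7, 18, 20, 8, 10, 15, 19, 6, 4, 1]
  7 vs larger child 20 at index 2, swap → [20, 18, 7, 8, 10, 15, 19, 6, 4, 1]
  7 vs larger child 19 at index 6, swap → [20, 18, 19, 8, 10, 15, 7, 6, 4, 1]

[20, 18, 19, 8, 10, 15, 7, 6, 4, 1]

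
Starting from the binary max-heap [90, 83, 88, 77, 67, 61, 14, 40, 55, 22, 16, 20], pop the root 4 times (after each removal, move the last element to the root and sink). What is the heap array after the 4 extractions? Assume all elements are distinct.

extract-max #1 returns 90:
  remove root 90; move last element 20 to root → [20, 83, 88, 77, 67, 61, 14, 40, 55, 22, 16]
  20 vs larger child 88 at index 2, swap → [88, 83, 20, 77, 67, 61, 14, 40, 55, 22, 16]
  20 vs larger child 61 at index 5, swap → [88, 83, 61, 77, 67, 20, 14, 40, 55, 22, 16]
extract-max #2 returns 88:
  remove root 88; move last element 16 to root → [16, 83, 61, 77, 67, 20, 14, 40, 55, 22]
  16 vs larger child 83 at index 1, swap → [83, 16, 61, 77, 67, 20, 14, 40, 55, 22]
  16 vs larger child 77 at index 3, swap → [83, 77, 61, 16, 67, 20, 14, 40, 55, 22]
  16 vs larger child 55 at index 8, swap → [83, 77, 61, 55, 67, 20, 14, 40, 16, 22]
extract-max #3 returns 83:
  remove root 83; move last element 22 to root → [22, 77, 61, 55, 67, 20, 14, 40, 16]
  22 vs larger child 77 at index 1, swap → [77, 22, 61, 55, 67, 20, 14, 40, 16]
  22 vs larger child 67 at index 4, swap → [77, 67, 61, 55, 22, 20, 14, 40, 16]
extract-max #4 returns 77:
  remove root 77; move last element 16 to root → [16, 67, 61, 55, 22, 20, 14, 40]
  16 vs larger child 67 at index 1, swap → [67, 16, 61, 55, 22, 20, 14, 40]
  16 vs larger child 55 at index 3, swap → [67, 55, 61, 16, 22, 20, 14, 40]
  16 vs only child 40 at index 7, swap → [67, 55, 61, 40, 22, 20, 14, 16]

[67, 55, 61, 40, 22, 20, 14, 16]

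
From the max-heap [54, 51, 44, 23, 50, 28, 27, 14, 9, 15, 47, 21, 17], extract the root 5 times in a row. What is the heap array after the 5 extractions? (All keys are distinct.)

[28, 23, 27, 17, 21, 15, 9, 14]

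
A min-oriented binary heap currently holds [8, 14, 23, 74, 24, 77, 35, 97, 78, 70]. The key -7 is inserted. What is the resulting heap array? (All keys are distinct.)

[-7, 8, 23, 74, 14, 77, 35, 97, 78, 70, 24]

append -7 at index 10 → [8, 14, 23, 74, 24, 77, 35, 97, 78, 70, -7]
-7 < parent 24 at index 4, swap → [8, 14, 23, 74, -7, 77, 35, 97, 78, 70, 24]
-7 < parent 14 at index 1, swap → [8, -7, 23, 74, 14, 77, 35, 97, 78, 70, 24]
-7 < parent 8 at index 0, swap → [-7, 8, 23, 74, 14, 77, 35, 97, 78, 70, 24]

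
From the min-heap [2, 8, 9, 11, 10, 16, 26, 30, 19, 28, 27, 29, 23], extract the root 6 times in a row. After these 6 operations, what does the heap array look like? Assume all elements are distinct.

extract-min #1 returns 2:
  remove root 2; move last element 23 to root → [23, 8, 9, 11, 10, 16, 26, 30, 19, 28, 27, 29]
  23 vs smaller child 8 at index 1, swap → [8, 23, 9, 11, 10, 16, 26, 30, 19, 28, 27, 29]
  23 vs smaller child 10 at index 4, swap → [8, 10, 9, 11, 23, 16, 26, 30, 19, 28, 27, 29]
extract-min #2 returns 8:
  remove root 8; move last element 29 to root → [29, 10, 9, 11, 23, 16, 26, 30, 19, 28, 27]
  29 vs smaller child 9 at index 2, swap → [9, 10, 29, 11, 23, 16, 26, 30, 19, 28, 27]
  29 vs smaller child 16 at index 5, swap → [9, 10, 16, 11, 23, 29, 26, 30, 19, 28, 27]
extract-min #3 returns 9:
  remove root 9; move last element 27 to root → [27, 10, 16, 11, 23, 29, 26, 30, 19, 28]
  27 vs smaller child 10 at index 1, swap → [10, 27, 16, 11, 23, 29, 26, 30, 19, 28]
  27 vs smaller child 11 at index 3, swap → [10, 11, 16, 27, 23, 29, 26, 30, 19, 28]
  27 vs smaller child 19 at index 8, swap → [10, 11, 16, 19, 23, 29, 26, 30, 27, 28]
extract-min #4 returns 10:
  remove root 10; move last element 28 to root → [28, 11, 16, 19, 23, 29, 26, 30, 27]
  28 vs smaller child 11 at index 1, swap → [11, 28, 16, 19, 23, 29, 26, 30, 27]
  28 vs smaller child 19 at index 3, swap → [11, 19, 16, 28, 23, 29, 26, 30, 27]
  28 vs smaller child 27 at index 8, swap → [11, 19, 16, 27, 23, 29, 26, 30, 28]
extract-min #5 returns 11:
  remove root 11; move last element 28 to root → [28, 19, 16, 27, 23, 29, 26, 30]
  28 vs smaller child 16 at index 2, swap → [16, 19, 28, 27, 23, 29, 26, 30]
  28 vs smaller child 26 at index 6, swap → [16, 19, 26, 27, 23, 29, 28, 30]
extract-min #6 returns 16:
  remove root 16; move last element 30 to root → [30, 19, 26, 27, 23, 29, 28]
  30 vs smaller child 19 at index 1, swap → [19, 30, 26, 27, 23, 29, 28]
  30 vs smaller child 23 at index 4, swap → [19, 23, 26, 27, 30, 29, 28]

[19, 23, 26, 27, 30, 29, 28]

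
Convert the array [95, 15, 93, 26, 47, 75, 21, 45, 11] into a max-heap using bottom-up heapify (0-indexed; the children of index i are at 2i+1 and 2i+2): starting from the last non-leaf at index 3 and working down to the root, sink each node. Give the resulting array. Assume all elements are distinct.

[95, 47, 93, 45, 15, 75, 21, 26, 11]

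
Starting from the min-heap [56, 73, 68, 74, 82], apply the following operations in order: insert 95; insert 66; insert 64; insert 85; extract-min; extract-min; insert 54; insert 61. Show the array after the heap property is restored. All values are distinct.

insert 95:
  append 95 at index 5 → [56, 73, 68, 74, 82, 95] (no swap needed)
insert 66:
  append 66 at index 6 → [56, 73, 68, 74, 82, 95, 66]
  66 < parent 68 at index 2, swap → [56, 73, 66, 74, 82, 95, 68]
insert 64:
  append 64 at index 7 → [56, 73, 66, 74, 82, 95, 68, 64]
  64 < parent 74 at index 3, swap → [56, 73, 66, 64, 82, 95, 68, 74]
  64 < parent 73 at index 1, swap → [56, 64, 66, 73, 82, 95, 68, 74]
insert 85:
  append 85 at index 8 → [56, 64, 66, 73, 82, 95, 68, 74, 85] (no swap needed)
extract-min → returns 56:
  remove root 56; move last element 85 to root → [85, 64, 66, 73, 82, 95, 68, 74]
  85 vs smaller child 64 at index 1, swap → [64, 85, 66, 73, 82, 95, 68, 74]
  85 vs smaller child 73 at index 3, swap → [64, 73, 66, 85, 82, 95, 68, 74]
  85 vs only child 74 at index 7, swap → [64, 73, 66, 74, 82, 95, 68, 85]
extract-min → returns 64:
  remove root 64; move last element 85 to root → [85, 73, 66, 74, 82, 95, 68]
  85 vs smaller child 66 at index 2, swap → [66, 73, 85, 74, 82, 95, 68]
  85 vs smaller child 68 at index 6, swap → [66, 73, 68, 74, 82, 95, 85]
insert 54:
  append 54 at index 7 → [66, 73, 68, 74, 82, 95, 85, 54]
  54 < parent 74 at index 3, swap → [66, 73, 68, 54, 82, 95, 85, 74]
  54 < parent 73 at index 1, swap → [66, 54, 68, 73, 82, 95, 85, 74]
  54 < parent 66 at index 0, swap → [54, 66, 68, 73, 82, 95, 85, 74]
insert 61:
  append 61 at index 8 → [54, 66, 68, 73, 82, 95, 85, 74, 61]
  61 < parent 73 at index 3, swap → [54, 66, 68, 61, 82, 95, 85, 74, 73]
  61 < parent 66 at index 1, swap → [54, 61, 68, 66, 82, 95, 85, 74, 73]

[54, 61, 68, 66, 82, 95, 85, 74, 73]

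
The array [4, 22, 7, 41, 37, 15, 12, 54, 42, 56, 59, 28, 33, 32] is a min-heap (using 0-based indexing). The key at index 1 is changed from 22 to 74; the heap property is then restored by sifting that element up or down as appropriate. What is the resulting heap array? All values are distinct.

[4, 37, 7, 41, 56, 15, 12, 54, 42, 74, 59, 28, 33, 32]

set index 1 from 22 to 74 → [4, 74, 7, 41, 37, 15, 12, 54, 42, 56, 59, 28, 33, 32]
74 vs smaller child 37 at index 4, swap → [4, 37, 7, 41, 74, 15, 12, 54, 42, 56, 59, 28, 33, 32]
74 vs smaller child 56 at index 9, swap → [4, 37, 7, 41, 56, 15, 12, 54, 42, 74, 59, 28, 33, 32]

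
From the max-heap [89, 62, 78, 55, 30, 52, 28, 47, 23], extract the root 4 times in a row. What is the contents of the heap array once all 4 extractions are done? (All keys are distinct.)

[52, 47, 23, 28, 30]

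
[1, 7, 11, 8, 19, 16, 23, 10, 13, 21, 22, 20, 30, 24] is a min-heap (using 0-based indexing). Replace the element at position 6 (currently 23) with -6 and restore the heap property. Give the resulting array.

[-6, 7, 1, 8, 19, 16, 11, 10, 13, 21, 22, 20, 30, 24]

set index 6 from 23 to -6 → [1, 7, 11, 8, 19, 16, -6, 10, 13, 21, 22, 20, 30, 24]
-6 < parent 11 at index 2, swap → [1, 7, -6, 8, 19, 16, 11, 10, 13, 21, 22, 20, 30, 24]
-6 < parent 1 at index 0, swap → [-6, 7, 1, 8, 19, 16, 11, 10, 13, 21, 22, 20, 30, 24]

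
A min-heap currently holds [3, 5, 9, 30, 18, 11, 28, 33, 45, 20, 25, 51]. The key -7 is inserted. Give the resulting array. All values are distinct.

[-7, 5, 3, 30, 18, 9, 28, 33, 45, 20, 25, 51, 11]

append -7 at index 12 → [3, 5, 9, 30, 18, 11, 28, 33, 45, 20, 25, 51, -7]
-7 < parent 11 at index 5, swap → [3, 5, 9, 30, 18, -7, 28, 33, 45, 20, 25, 51, 11]
-7 < parent 9 at index 2, swap → [3, 5, -7, 30, 18, 9, 28, 33, 45, 20, 25, 51, 11]
-7 < parent 3 at index 0, swap → [-7, 5, 3, 30, 18, 9, 28, 33, 45, 20, 25, 51, 11]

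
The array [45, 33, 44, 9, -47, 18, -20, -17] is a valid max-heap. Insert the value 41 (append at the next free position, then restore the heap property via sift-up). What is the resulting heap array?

[45, 41, 44, 33, -47, 18, -20, -17, 9]

append 41 at index 8 → [45, 33, 44, 9, -47, 18, -20, -17, 41]
41 > parent 9 at index 3, swap → [45, 33, 44, 41, -47, 18, -20, -17, 9]
41 > parent 33 at index 1, swap → [45, 41, 44, 33, -47, 18, -20, -17, 9]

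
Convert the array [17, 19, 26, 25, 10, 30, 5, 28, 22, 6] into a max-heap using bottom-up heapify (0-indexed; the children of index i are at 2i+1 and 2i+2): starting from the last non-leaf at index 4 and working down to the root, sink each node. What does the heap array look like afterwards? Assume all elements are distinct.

[30, 28, 26, 25, 10, 17, 5, 19, 22, 6]

sift down from index 4: already satisfies heap property
sift down from index 3:
  25 vs larger child 28 at index 7, swap → [17, 19, 26, 28, 10, 30, 5, 25, 22, 6]
sift down from index 2:
  26 vs larger child 30 at index 5, swap → [17, 19, 30, 28, 10, 26, 5, 25, 22, 6]
sift down from index 1:
  19 vs larger child 28 at index 3, swap → [17, 28, 30, 19, 10, 26, 5, 25, 22, 6]
  19 vs larger child 25 at index 7, swap → [17, 28, 30, 25, 10, 26, 5, 19, 22, 6]
sift down from index 0:
  17 vs larger child 30 at index 2, swap → [30, 28, 17, 25, 10, 26, 5, 19, 22, 6]
  17 vs larger child 26 at index 5, swap → [30, 28, 26, 25, 10, 17, 5, 19, 22, 6]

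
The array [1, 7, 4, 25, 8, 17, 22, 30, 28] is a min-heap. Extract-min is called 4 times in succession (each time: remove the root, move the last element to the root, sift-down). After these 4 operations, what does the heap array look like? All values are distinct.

extract-min #1 returns 1:
  remove root 1; move last element 28 to root → [28, 7, 4, 25, 8, 17, 22, 30]
  28 vs smaller child 4 at index 2, swap → [4, 7, 28, 25, 8, 17, 22, 30]
  28 vs smaller child 17 at index 5, swap → [4, 7, 17, 25, 8, 28, 22, 30]
extract-min #2 returns 4:
  remove root 4; move last element 30 to root → [30, 7, 17, 25, 8, 28, 22]
  30 vs smaller child 7 at index 1, swap → [7, 30, 17, 25, 8, 28, 22]
  30 vs smaller child 8 at index 4, swap → [7, 8, 17, 25, 30, 28, 22]
extract-min #3 returns 7:
  remove root 7; move last element 22 to root → [22, 8, 17, 25, 30, 28]
  22 vs smaller child 8 at index 1, swap → [8, 22, 17, 25, 30, 28]
extract-min #4 returns 8:
  remove root 8; move last element 28 to root → [28, 22, 17, 25, 30]
  28 vs smaller child 17 at index 2, swap → [17, 22, 28, 25, 30]

[17, 22, 28, 25, 30]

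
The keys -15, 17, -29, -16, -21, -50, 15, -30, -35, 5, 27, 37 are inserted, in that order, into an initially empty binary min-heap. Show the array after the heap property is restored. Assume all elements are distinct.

[-50, -35, -29, -30, -16, -15, 15, 17, -21, 5, 27, 37]

Insert -15:
  append -15 at index 0 → [-15] (no swap needed)
Insert 17:
  append 17 at index 1 → [-15, 17] (no swap needed)
Insert -29:
  append -29 at index 2 → [-15, 17, -29]
  -29 < parent -15 at index 0, swap → [-29, 17, -15]
Insert -16:
  append -16 at index 3 → [-29, 17, -15, -16]
  -16 < parent 17 at index 1, swap → [-29, -16, -15, 17]
Insert -21:
  append -21 at index 4 → [-29, -16, -15, 17, -21]
  -21 < parent -16 at index 1, swap → [-29, -21, -15, 17, -16]
Insert -50:
  append -50 at index 5 → [-29, -21, -15, 17, -16, -50]
  -50 < parent -15 at index 2, swap → [-29, -21, -50, 17, -16, -15]
  -50 < parent -29 at index 0, swap → [-50, -21, -29, 17, -16, -15]
Insert 15:
  append 15 at index 6 → [-50, -21, -29, 17, -16, -15, 15] (no swap needed)
Insert -30:
  append -30 at index 7 → [-50, -21, -29, 17, -16, -15, 15, -30]
  -30 < parent 17 at index 3, swap → [-50, -21, -29, -30, -16, -15, 15, 17]
  -30 < parent -21 at index 1, swap → [-50, -30, -29, -21, -16, -15, 15, 17]
Insert -35:
  append -35 at index 8 → [-50, -30, -29, -21, -16, -15, 15, 17, -35]
  -35 < parent -21 at index 3, swap → [-50, -30, -29, -35, -16, -15, 15, 17, -21]
  -35 < parent -30 at index 1, swap → [-50, -35, -29, -30, -16, -15, 15, 17, -21]
Insert 5:
  append 5 at index 9 → [-50, -35, -29, -30, -16, -15, 15, 17, -21, 5] (no swap needed)
Insert 27:
  append 27 at index 10 → [-50, -35, -29, -30, -16, -15, 15, 17, -21, 5, 27] (no swap needed)
Insert 37:
  append 37 at index 11 → [-50, -35, -29, -30, -16, -15, 15, 17, -21, 5, 27, 37] (no swap needed)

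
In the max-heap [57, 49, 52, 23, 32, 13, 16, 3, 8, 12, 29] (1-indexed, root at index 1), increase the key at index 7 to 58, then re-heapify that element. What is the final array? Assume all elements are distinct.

set index 7 from 16 to 58 → [57, 49, 52, 23, 32, 13, 58, 3, 8, 12, 29]
58 > parent 52 at index 3, swap → [57, 49, 58, 23, 32, 13, 52, 3, 8, 12, 29]
58 > parent 57 at index 1, swap → [58, 49, 57, 23, 32, 13, 52, 3, 8, 12, 29]

[58, 49, 57, 23, 32, 13, 52, 3, 8, 12, 29]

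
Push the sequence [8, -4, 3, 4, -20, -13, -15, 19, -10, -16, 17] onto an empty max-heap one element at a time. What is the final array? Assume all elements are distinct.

[19, 17, 3, 4, 8, -13, -15, -4, -10, -20, -16]

Insert 8:
  append 8 at index 0 → [8] (no swap needed)
Insert -4:
  append -4 at index 1 → [8, -4] (no swap needed)
Insert 3:
  append 3 at index 2 → [8, -4, 3] (no swap needed)
Insert 4:
  append 4 at index 3 → [8, -4, 3, 4]
  4 > parent -4 at index 1, swap → [8, 4, 3, -4]
Insert -20:
  append -20 at index 4 → [8, 4, 3, -4, -20] (no swap needed)
Insert -13:
  append -13 at index 5 → [8, 4, 3, -4, -20, -13] (no swap needed)
Insert -15:
  append -15 at index 6 → [8, 4, 3, -4, -20, -13, -15] (no swap needed)
Insert 19:
  append 19 at index 7 → [8, 4, 3, -4, -20, -13, -15, 19]
  19 > parent -4 at index 3, swap → [8, 4, 3, 19, -20, -13, -15, -4]
  19 > parent 4 at index 1, swap → [8, 19, 3, 4, -20, -13, -15, -4]
  19 > parent 8 at index 0, swap → [19, 8, 3, 4, -20, -13, -15, -4]
Insert -10:
  append -10 at index 8 → [19, 8, 3, 4, -20, -13, -15, -4, -10] (no swap needed)
Insert -16:
  append -16 at index 9 → [19, 8, 3, 4, -20, -13, -15, -4, -10, -16]
  -16 > parent -20 at index 4, swap → [19, 8, 3, 4, -16, -13, -15, -4, -10, -20]
Insert 17:
  append 17 at index 10 → [19, 8, 3, 4, -16, -13, -15, -4, -10, -20, 17]
  17 > parent -16 at index 4, swap → [19, 8, 3, 4, 17, -13, -15, -4, -10, -20, -16]
  17 > parent 8 at index 1, swap → [19, 17, 3, 4, 8, -13, -15, -4, -10, -20, -16]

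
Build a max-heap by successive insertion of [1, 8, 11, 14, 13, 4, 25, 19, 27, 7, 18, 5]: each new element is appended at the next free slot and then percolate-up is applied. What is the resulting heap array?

[27, 25, 14, 19, 18, 5, 8, 1, 13, 7, 11, 4]

Insert 1:
  append 1 at index 0 → [1] (no swap needed)
Insert 8:
  append 8 at index 1 → [1, 8]
  8 > parent 1 at index 0, swap → [8, 1]
Insert 11:
  append 11 at index 2 → [8, 1, 11]
  11 > parent 8 at index 0, swap → [11, 1, 8]
Insert 14:
  append 14 at index 3 → [11, 1, 8, 14]
  14 > parent 1 at index 1, swap → [11, 14, 8, 1]
  14 > parent 11 at index 0, swap → [14, 11, 8, 1]
Insert 13:
  append 13 at index 4 → [14, 11, 8, 1, 13]
  13 > parent 11 at index 1, swap → [14, 13, 8, 1, 11]
Insert 4:
  append 4 at index 5 → [14, 13, 8, 1, 11, 4] (no swap needed)
Insert 25:
  append 25 at index 6 → [14, 13, 8, 1, 11, 4, 25]
  25 > parent 8 at index 2, swap → [14, 13, 25, 1, 11, 4, 8]
  25 > parent 14 at index 0, swap → [25, 13, 14, 1, 11, 4, 8]
Insert 19:
  append 19 at index 7 → [25, 13, 14, 1, 11, 4, 8, 19]
  19 > parent 1 at index 3, swap → [25, 13, 14, 19, 11, 4, 8, 1]
  19 > parent 13 at index 1, swap → [25, 19, 14, 13, 11, 4, 8, 1]
Insert 27:
  append 27 at index 8 → [25, 19, 14, 13, 11, 4, 8, 1, 27]
  27 > parent 13 at index 3, swap → [25, 19, 14, 27, 11, 4, 8, 1, 13]
  27 > parent 19 at index 1, swap → [25, 27, 14, 19, 11, 4, 8, 1, 13]
  27 > parent 25 at index 0, swap → [27, 25, 14, 19, 11, 4, 8, 1, 13]
Insert 7:
  append 7 at index 9 → [27, 25, 14, 19, 11, 4, 8, 1, 13, 7] (no swap needed)
Insert 18:
  append 18 at index 10 → [27, 25, 14, 19, 11, 4, 8, 1, 13, 7, 18]
  18 > parent 11 at index 4, swap → [27, 25, 14, 19, 18, 4, 8, 1, 13, 7, 11]
Insert 5:
  append 5 at index 11 → [27, 25, 14, 19, 18, 4, 8, 1, 13, 7, 11, 5]
  5 > parent 4 at index 5, swap → [27, 25, 14, 19, 18, 5, 8, 1, 13, 7, 11, 4]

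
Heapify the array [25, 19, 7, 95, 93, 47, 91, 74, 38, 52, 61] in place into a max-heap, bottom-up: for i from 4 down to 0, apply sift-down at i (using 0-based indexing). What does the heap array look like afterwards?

[95, 93, 91, 74, 61, 47, 7, 19, 38, 52, 25]

sift down from index 4: already satisfies heap property
sift down from index 3: already satisfies heap property
sift down from index 2:
  7 vs larger child 91 at index 6, swap → [25, 19, 91, 95, 93, 47, 7, 74, 38, 52, 61]
sift down from index 1:
  19 vs larger child 95 at index 3, swap → [25, 95, 91, 19, 93, 47, 7, 74, 38, 52, 61]
  19 vs larger child 74 at index 7, swap → [25, 95, 91, 74, 93, 47, 7, 19, 38, 52, 61]
sift down from index 0:
  25 vs larger child 95 at index 1, swap → [95, 25, 91, 74, 93, 47, 7, 19, 38, 52, 61]
  25 vs larger child 93 at index 4, swap → [95, 93, 91, 74, 25, 47, 7, 19, 38, 52, 61]
  25 vs larger child 61 at index 10, swap → [95, 93, 91, 74, 61, 47, 7, 19, 38, 52, 25]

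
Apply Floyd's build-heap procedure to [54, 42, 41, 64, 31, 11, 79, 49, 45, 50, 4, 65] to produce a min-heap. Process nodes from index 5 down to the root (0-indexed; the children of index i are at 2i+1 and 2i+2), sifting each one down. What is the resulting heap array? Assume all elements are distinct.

sift down from index 5: already satisfies heap property
sift down from index 4:
  31 vs smaller child 4 at index 10, swap → [54, 42, 41, 64, 4, 11, 79, 49, 45, 50, 31, 65]
sift down from index 3:
  64 vs smaller child 45 at index 8, swap → [54, 42, 41, 45, 4, 11, 79, 49, 64, 50, 31, 65]
sift down from index 2:
  41 vs smaller child 11 at index 5, swap → [54, 42, 11, 45, 4, 41, 79, 49, 64, 50, 31, 65]
sift down from index 1:
  42 vs smaller child 4 at index 4, swap → [54, 4, 11, 45, 42, 41, 79, 49, 64, 50, 31, 65]
  42 vs smaller child 31 at index 10, swap → [54, 4, 11, 45, 31, 41, 79, 49, 64, 50, 42, 65]
sift down from index 0:
  54 vs smaller child 4 at index 1, swap → [4, 54, 11, 45, 31, 41, 79, 49, 64, 50, 42, 65]
  54 vs smaller child 31 at index 4, swap → [4, 31, 11, 45, 54, 41, 79, 49, 64, 50, 42, 65]
  54 vs smaller child 42 at index 10, swap → [4, 31, 11, 45, 42, 41, 79, 49, 64, 50, 54, 65]

[4, 31, 11, 45, 42, 41, 79, 49, 64, 50, 54, 65]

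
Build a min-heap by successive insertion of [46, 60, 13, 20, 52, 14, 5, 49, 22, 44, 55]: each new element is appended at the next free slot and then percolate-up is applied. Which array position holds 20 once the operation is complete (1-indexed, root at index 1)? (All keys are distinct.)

2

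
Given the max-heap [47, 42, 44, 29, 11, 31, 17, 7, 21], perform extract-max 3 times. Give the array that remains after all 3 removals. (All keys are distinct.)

[31, 29, 21, 7, 11, 17]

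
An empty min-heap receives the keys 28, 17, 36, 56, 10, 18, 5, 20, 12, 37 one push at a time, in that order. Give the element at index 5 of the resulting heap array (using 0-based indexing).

36

Insert 28:
  append 28 at index 0 → [28] (no swap needed)
Insert 17:
  append 17 at index 1 → [28, 17]
  17 < parent 28 at index 0, swap → [17, 28]
Insert 36:
  append 36 at index 2 → [17, 28, 36] (no swap needed)
Insert 56:
  append 56 at index 3 → [17, 28, 36, 56] (no swap needed)
Insert 10:
  append 10 at index 4 → [17, 28, 36, 56, 10]
  10 < parent 28 at index 1, swap → [17, 10, 36, 56, 28]
  10 < parent 17 at index 0, swap → [10, 17, 36, 56, 28]
Insert 18:
  append 18 at index 5 → [10, 17, 36, 56, 28, 18]
  18 < parent 36 at index 2, swap → [10, 17, 18, 56, 28, 36]
Insert 5:
  append 5 at index 6 → [10, 17, 18, 56, 28, 36, 5]
  5 < parent 18 at index 2, swap → [10, 17, 5, 56, 28, 36, 18]
  5 < parent 10 at index 0, swap → [5, 17, 10, 56, 28, 36, 18]
Insert 20:
  append 20 at index 7 → [5, 17, 10, 56, 28, 36, 18, 20]
  20 < parent 56 at index 3, swap → [5, 17, 10, 20, 28, 36, 18, 56]
Insert 12:
  append 12 at index 8 → [5, 17, 10, 20, 28, 36, 18, 56, 12]
  12 < parent 20 at index 3, swap → [5, 17, 10, 12, 28, 36, 18, 56, 20]
  12 < parent 17 at index 1, swap → [5, 12, 10, 17, 28, 36, 18, 56, 20]
Insert 37:
  append 37 at index 9 → [5, 12, 10, 17, 28, 36, 18, 56, 20, 37] (no swap needed)
resulting array: [5, 12, 10, 17, 28, 36, 18, 56, 20, 37]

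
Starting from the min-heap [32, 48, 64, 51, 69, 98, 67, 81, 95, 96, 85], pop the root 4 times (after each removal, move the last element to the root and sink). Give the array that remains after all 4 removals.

[67, 69, 85, 81, 96, 98, 95]

extract-min #1 returns 32:
  remove root 32; move last element 85 to root → [85, 48, 64, 51, 69, 98, 67, 81, 95, 96]
  85 vs smaller child 48 at index 1, swap → [48, 85, 64, 51, 69, 98, 67, 81, 95, 96]
  85 vs smaller child 51 at index 3, swap → [48, 51, 64, 85, 69, 98, 67, 81, 95, 96]
  85 vs smaller child 81 at index 7, swap → [48, 51, 64, 81, 69, 98, 67, 85, 95, 96]
extract-min #2 returns 48:
  remove root 48; move last element 96 to root → [96, 51, 64, 81, 69, 98, 67, 85, 95]
  96 vs smaller child 51 at index 1, swap → [51, 96, 64, 81, 69, 98, 67, 85, 95]
  96 vs smaller child 69 at index 4, swap → [51, 69, 64, 81, 96, 98, 67, 85, 95]
extract-min #3 returns 51:
  remove root 51; move last element 95 to root → [95, 69, 64, 81, 96, 98, 67, 85]
  95 vs smaller child 64 at index 2, swap → [64, 69, 95, 81, 96, 98, 67, 85]
  95 vs smaller child 67 at index 6, swap → [64, 69, 67, 81, 96, 98, 95, 85]
extract-min #4 returns 64:
  remove root 64; move last element 85 to root → [85, 69, 67, 81, 96, 98, 95]
  85 vs smaller child 67 at index 2, swap → [67, 69, 85, 81, 96, 98, 95]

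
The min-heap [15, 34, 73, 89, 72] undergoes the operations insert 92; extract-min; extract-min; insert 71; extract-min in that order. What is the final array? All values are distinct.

[72, 89, 73, 92]

insert 92:
  append 92 at index 5 → [15, 34, 73, 89, 72, 92] (no swap needed)
extract-min → returns 15:
  remove root 15; move last element 92 to root → [92, 34, 73, 89, 72]
  92 vs smaller child 34 at index 1, swap → [34, 92, 73, 89, 72]
  92 vs smaller child 72 at index 4, swap → [34, 72, 73, 89, 92]
extract-min → returns 34:
  remove root 34; move last element 92 to root → [92, 72, 73, 89]
  92 vs smaller child 72 at index 1, swap → [72, 92, 73, 89]
  92 vs only child 89 at index 3, swap → [72, 89, 73, 92]
insert 71:
  append 71 at index 4 → [72, 89, 73, 92, 71]
  71 < parent 89 at index 1, swap → [72, 71, 73, 92, 89]
  71 < parent 72 at index 0, swap → [71, 72, 73, 92, 89]
extract-min → returns 71:
  remove root 71; move last element 89 to root → [89, 72, 73, 92]
  89 vs smaller child 72 at index 1, swap → [72, 89, 73, 92]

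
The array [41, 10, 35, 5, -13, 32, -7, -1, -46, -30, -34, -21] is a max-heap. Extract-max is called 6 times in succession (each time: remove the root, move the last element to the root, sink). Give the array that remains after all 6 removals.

extract-max #1 returns 41:
  remove root 41; move last element -21 to root → [-21, 10, 35, 5, -13, 32, -7, -1, -46, -30, -34]
  -21 vs larger child 35 at index 2, swap → [35, 10, -21, 5, -13, 32, -7, -1, -46, -30, -34]
  -21 vs larger child 32 at index 5, swap → [35, 10, 32, 5, -13, -21, -7, -1, -46, -30, -34]
extract-max #2 returns 35:
  remove root 35; move last element -34 to root → [-34, 10, 32, 5, -13, -21, -7, -1, -46, -30]
  -34 vs larger child 32 at index 2, swap → [32, 10, -34, 5, -13, -21, -7, -1, -46, -30]
  -34 vs larger child -7 at index 6, swap → [32, 10, -7, 5, -13, -21, -34, -1, -46, -30]
extract-max #3 returns 32:
  remove root 32; move last element -30 to root → [-30, 10, -7, 5, -13, -21, -34, -1, -46]
  -30 vs larger child 10 at index 1, swap → [10, -30, -7, 5, -13, -21, -34, -1, -46]
  -30 vs larger child 5 at index 3, swap → [10, 5, -7, -30, -13, -21, -34, -1, -46]
  -30 vs larger child -1 at index 7, swap → [10, 5, -7, -1, -13, -21, -34, -30, -46]
extract-max #4 returns 10:
  remove root 10; move last element -46 to root → [-46, 5, -7, -1, -13, -21, -34, -30]
  -46 vs larger child 5 at index 1, swap → [5, -46, -7, -1, -13, -21, -34, -30]
  -46 vs larger child -1 at index 3, swap → [5, -1, -7, -46, -13, -21, -34, -30]
  -46 vs only child -30 at index 7, swap → [5, -1, -7, -30, -13, -21, -34, -46]
extract-max #5 returns 5:
  remove root 5; move last element -46 to root → [-46, -1, -7, -30, -13, -21, -34]
  -46 vs larger child -1 at index 1, swap → [-1, -46, -7, -30, -13, -21, -34]
  -46 vs larger child -13 at index 4, swap → [-1, -13, -7, -30, -46, -21, -34]
extract-max #6 returns -1:
  remove root -1; move last element -34 to root → [-34, -13, -7, -30, -46, -21]
  -34 vs larger child -7 at index 2, swap → [-7, -13, -34, -30, -46, -21]
  -34 vs only child -21 at index 5, swap → [-7, -13, -21, -30, -46, -34]

[-7, -13, -21, -30, -46, -34]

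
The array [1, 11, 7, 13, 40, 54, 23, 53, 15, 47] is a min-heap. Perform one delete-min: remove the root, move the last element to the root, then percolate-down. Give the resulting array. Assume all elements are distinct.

[7, 11, 23, 13, 40, 54, 47, 53, 15]

remove root 1; move last element 47 to root → [47, 11, 7, 13, 40, 54, 23, 53, 15]
47 vs smaller child 7 at index 2, swap → [7, 11, 47, 13, 40, 54, 23, 53, 15]
47 vs smaller child 23 at index 6, swap → [7, 11, 23, 13, 40, 54, 47, 53, 15]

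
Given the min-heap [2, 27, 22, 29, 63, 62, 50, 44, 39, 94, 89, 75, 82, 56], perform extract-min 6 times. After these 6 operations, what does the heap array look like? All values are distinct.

[50, 63, 56, 75, 94, 62, 82, 89]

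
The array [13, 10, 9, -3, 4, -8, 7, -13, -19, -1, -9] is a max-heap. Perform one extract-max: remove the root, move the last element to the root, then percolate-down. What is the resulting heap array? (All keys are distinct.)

[10, 4, 9, -3, -1, -8, 7, -13, -19, -9]

remove root 13; move last element -9 to root → [-9, 10, 9, -3, 4, -8, 7, -13, -19, -1]
-9 vs larger child 10 at index 1, swap → [10, -9, 9, -3, 4, -8, 7, -13, -19, -1]
-9 vs larger child 4 at index 4, swap → [10, 4, 9, -3, -9, -8, 7, -13, -19, -1]
-9 vs only child -1 at index 9, swap → [10, 4, 9, -3, -1, -8, 7, -13, -19, -9]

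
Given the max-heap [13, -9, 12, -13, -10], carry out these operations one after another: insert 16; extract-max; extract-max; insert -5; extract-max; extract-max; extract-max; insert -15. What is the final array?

[-10, -13, -15]

insert 16:
  append 16 at index 5 → [13, -9, 12, -13, -10, 16]
  16 > parent 12 at index 2, swap → [13, -9, 16, -13, -10, 12]
  16 > parent 13 at index 0, swap → [16, -9, 13, -13, -10, 12]
extract-max → returns 16:
  remove root 16; move last element 12 to root → [12, -9, 13, -13, -10]
  12 vs larger child 13 at index 2, swap → [13, -9, 12, -13, -10]
extract-max → returns 13:
  remove root 13; move last element -10 to root → [-10, -9, 12, -13]
  -10 vs larger child 12 at index 2, swap → [12, -9, -10, -13]
insert -5:
  append -5 at index 4 → [12, -9, -10, -13, -5]
  -5 > parent -9 at index 1, swap → [12, -5, -10, -13, -9]
extract-max → returns 12:
  remove root 12; move last element -9 to root → [-9, -5, -10, -13]
  -9 vs larger child -5 at index 1, swap → [-5, -9, -10, -13]
extract-max → returns -5:
  remove root -5; move last element -13 to root → [-13, -9, -10]
  -13 vs larger child -9 at index 1, swap → [-9, -13, -10]
extract-max → returns -9:
  remove root -9; move last element -10 to root → [-10, -13] (no swap needed)
insert -15:
  append -15 at index 2 → [-10, -13, -15] (no swap needed)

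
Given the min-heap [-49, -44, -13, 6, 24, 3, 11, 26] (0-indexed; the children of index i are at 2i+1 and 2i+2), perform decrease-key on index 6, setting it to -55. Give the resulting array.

set index 6 from 11 to -55 → [-49, -44, -13, 6, 24, 3, -55, 26]
-55 < parent -13 at index 2, swap → [-49, -44, -55, 6, 24, 3, -13, 26]
-55 < parent -49 at index 0, swap → [-55, -44, -49, 6, 24, 3, -13, 26]

[-55, -44, -49, 6, 24, 3, -13, 26]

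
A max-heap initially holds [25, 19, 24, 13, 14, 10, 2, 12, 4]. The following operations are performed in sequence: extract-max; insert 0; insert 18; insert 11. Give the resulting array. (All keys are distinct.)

[24, 19, 10, 13, 18, 4, 2, 12, 0, 14, 11]

extract-max → returns 25:
  remove root 25; move last element 4 to root → [4, 19, 24, 13, 14, 10, 2, 12]
  4 vs larger child 24 at index 2, swap → [24, 19, 4, 13, 14, 10, 2, 12]
  4 vs larger child 10 at index 5, swap → [24, 19, 10, 13, 14, 4, 2, 12]
insert 0:
  append 0 at index 8 → [24, 19, 10, 13, 14, 4, 2, 12, 0] (no swap needed)
insert 18:
  append 18 at index 9 → [24, 19, 10, 13, 14, 4, 2, 12, 0, 18]
  18 > parent 14 at index 4, swap → [24, 19, 10, 13, 18, 4, 2, 12, 0, 14]
insert 11:
  append 11 at index 10 → [24, 19, 10, 13, 18, 4, 2, 12, 0, 14, 11] (no swap needed)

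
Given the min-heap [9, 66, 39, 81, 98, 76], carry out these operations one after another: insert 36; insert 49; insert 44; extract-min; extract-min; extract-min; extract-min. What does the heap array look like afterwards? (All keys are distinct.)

[49, 76, 66, 81, 98]

insert 36:
  append 36 at index 6 → [9, 66, 39, 81, 98, 76, 36]
  36 < parent 39 at index 2, swap → [9, 66, 36, 81, 98, 76, 39]
insert 49:
  append 49 at index 7 → [9, 66, 36, 81, 98, 76, 39, 49]
  49 < parent 81 at index 3, swap → [9, 66, 36, 49, 98, 76, 39, 81]
  49 < parent 66 at index 1, swap → [9, 49, 36, 66, 98, 76, 39, 81]
insert 44:
  append 44 at index 8 → [9, 49, 36, 66, 98, 76, 39, 81, 44]
  44 < parent 66 at index 3, swap → [9, 49, 36, 44, 98, 76, 39, 81, 66]
  44 < parent 49 at index 1, swap → [9, 44, 36, 49, 98, 76, 39, 81, 66]
extract-min → returns 9:
  remove root 9; move last element 66 to root → [66, 44, 36, 49, 98, 76, 39, 81]
  66 vs smaller child 36 at index 2, swap → [36, 44, 66, 49, 98, 76, 39, 81]
  66 vs smaller child 39 at index 6, swap → [36, 44, 39, 49, 98, 76, 66, 81]
extract-min → returns 36:
  remove root 36; move last element 81 to root → [81, 44, 39, 49, 98, 76, 66]
  81 vs smaller child 39 at index 2, swap → [39, 44, 81, 49, 98, 76, 66]
  81 vs smaller child 66 at index 6, swap → [39, 44, 66, 49, 98, 76, 81]
extract-min → returns 39:
  remove root 39; move last element 81 to root → [81, 44, 66, 49, 98, 76]
  81 vs smaller child 44 at index 1, swap → [44, 81, 66, 49, 98, 76]
  81 vs smaller child 49 at index 3, swap → [44, 49, 66, 81, 98, 76]
extract-min → returns 44:
  remove root 44; move last element 76 to root → [76, 49, 66, 81, 98]
  76 vs smaller child 49 at index 1, swap → [49, 76, 66, 81, 98]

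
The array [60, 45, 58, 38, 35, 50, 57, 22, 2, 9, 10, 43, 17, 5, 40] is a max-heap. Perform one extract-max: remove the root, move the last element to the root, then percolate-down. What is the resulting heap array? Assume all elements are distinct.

[58, 45, 57, 38, 35, 50, 40, 22, 2, 9, 10, 43, 17, 5]

remove root 60; move last element 40 to root → [40, 45, 58, 38, 35, 50, 57, 22, 2, 9, 10, 43, 17, 5]
40 vs larger child 58 at index 2, swap → [58, 45, 40, 38, 35, 50, 57, 22, 2, 9, 10, 43, 17, 5]
40 vs larger child 57 at index 6, swap → [58, 45, 57, 38, 35, 50, 40, 22, 2, 9, 10, 43, 17, 5]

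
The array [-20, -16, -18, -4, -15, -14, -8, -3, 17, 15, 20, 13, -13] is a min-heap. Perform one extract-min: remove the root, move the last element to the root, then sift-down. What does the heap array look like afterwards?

[-18, -16, -14, -4, -15, -13, -8, -3, 17, 15, 20, 13]

remove root -20; move last element -13 to root → [-13, -16, -18, -4, -15, -14, -8, -3, 17, 15, 20, 13]
-13 vs smaller child -18 at index 2, swap → [-18, -16, -13, -4, -15, -14, -8, -3, 17, 15, 20, 13]
-13 vs smaller child -14 at index 5, swap → [-18, -16, -14, -4, -15, -13, -8, -3, 17, 15, 20, 13]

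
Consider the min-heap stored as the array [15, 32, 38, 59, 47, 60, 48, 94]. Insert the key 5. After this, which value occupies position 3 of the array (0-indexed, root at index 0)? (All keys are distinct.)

append 5 at index 8 → [15, 32, 38, 59, 47, 60, 48, 94, 5]
5 < parent 59 at index 3, swap → [15, 32, 38, 5, 47, 60, 48, 94, 59]
5 < parent 32 at index 1, swap → [15, 5, 38, 32, 47, 60, 48, 94, 59]
5 < parent 15 at index 0, swap → [5, 15, 38, 32, 47, 60, 48, 94, 59]
resulting array: [5, 15, 38, 32, 47, 60, 48, 94, 59]

32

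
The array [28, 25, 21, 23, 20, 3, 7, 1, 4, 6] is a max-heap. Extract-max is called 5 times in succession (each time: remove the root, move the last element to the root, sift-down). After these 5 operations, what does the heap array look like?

extract-max #1 returns 28:
  remove root 28; move last element 6 to root → [6, 25, 21, 23, 20, 3, 7, 1, 4]
  6 vs larger child 25 at index 1, swap → [25, 6, 21, 23, 20, 3, 7, 1, 4]
  6 vs larger child 23 at index 3, swap → [25, 23, 21, 6, 20, 3, 7, 1, 4]
extract-max #2 returns 25:
  remove root 25; move last element 4 to root → [4, 23, 21, 6, 20, 3, 7, 1]
  4 vs larger child 23 at index 1, swap → [23, 4, 21, 6, 20, 3, 7, 1]
  4 vs larger child 20 at index 4, swap → [23, 20, 21, 6, 4, 3, 7, 1]
extract-max #3 returns 23:
  remove root 23; move last element 1 to root → [1, 20, 21, 6, 4, 3, 7]
  1 vs larger child 21 at index 2, swap → [21, 20, 1, 6, 4, 3, 7]
  1 vs larger child 7 at index 6, swap → [21, 20, 7, 6, 4, 3, 1]
extract-max #4 returns 21:
  remove root 21; move last element 1 to root → [1, 20, 7, 6, 4, 3]
  1 vs larger child 20 at index 1, swap → [20, 1, 7, 6, 4, 3]
  1 vs larger child 6 at index 3, swap → [20, 6, 7, 1, 4, 3]
extract-max #5 returns 20:
  remove root 20; move last element 3 to root → [3, 6, 7, 1, 4]
  3 vs larger child 7 at index 2, swap → [7, 6, 3, 1, 4]

[7, 6, 3, 1, 4]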